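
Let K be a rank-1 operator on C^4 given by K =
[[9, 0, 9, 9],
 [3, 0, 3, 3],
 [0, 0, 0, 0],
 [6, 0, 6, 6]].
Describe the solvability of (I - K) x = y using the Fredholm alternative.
(I - K) is invertible (det(I - K) = -14 ≠ 0), so for every y in C^4 the equation (I - K) x = y has a unique solution.

K has rank 1, so it is an outer product K = u v^T: every row of K is a multiple of one row vector. Reading off the entries, u = (3, 1, 0, 2) and v = (3, 0, 3, 3) (row i of K equals u_i·v^T). A rank-one matrix u v^T satisfies K u = u (v·u) and kills the (3)-dimensional subspace v^⊥, so its characteristic polynomial is lambda^3 (lambda - v·u) with v·u = tr K = 15. Hence the eigenvalues of I - K are 1 (multiplicity 3) and 1 - (15) = -14, so det(I - K) = -14. (Direct check: I - K =
[[-8, 0, -9, -9],
 [-3, 1, -3, -3],
 [0, 0, 1, 0],
 [-6, 0, -6, -5]]
has determinant -14.) The finite-dimensional Fredholm alternative says: either (I - K) is invertible, or ker(I - K) ≠ {0} and then range(I - K) = ker((I - K)^*)^⊥, with dim ker(I - K) = dim ker((I - K)^*). Since det(I - K) ≠ 0, 1 is not an eigenvalue of K and ker(I - K) = {0}, so we are in the first case: for every y there is a unique x = (I - K)^(-1) y. Explicitly, by the Sherman–Morrison formula, (I - u v^T)^(-1) = I + u v^T/(1 - v·u), i.e. (I - K)^(-1) = I + K/(-14).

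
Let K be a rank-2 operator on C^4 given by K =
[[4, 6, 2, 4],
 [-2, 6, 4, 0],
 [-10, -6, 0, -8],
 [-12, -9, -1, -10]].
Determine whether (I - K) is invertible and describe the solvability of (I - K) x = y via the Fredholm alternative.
(I - K) is invertible (det(I - K) = 21 ≠ 0), so for every y in C^4 the equation (I - K) x = y has a unique solution.

K has rank 2 and factors as K = U V^T = u1 v1^T + u2 v2^T with u1 = (0, -2, -2, -2), v1 = (3, 0, -1, 2), u2 = (2, 2, -2, -3), v2 = (2, 3, 1, 2) (multiplying out reproduces the displayed K). The nonzero eigenvalues of U V^T coincide with those of the 2 x 2 matrix G = V^T U = [[v1·u1, v1·u2], [v2·u1, v2·u2]] = [[-2, 2], [-12, 2]], and by the Sylvester determinant identity det(I_4 - U V^T) = det(I_2 - V^T U) = det([[3, -2], [12, -1]]) = (3)(-1) - (-2)(12) = 21. (Direct check: I - K =
[[-3, -6, -2, -4],
 [2, -5, -4, 0],
 [10, 6, 1, 8],
 [12, 9, 1, 11]]
has determinant 21.) The finite-dimensional Fredholm alternative says: either (I - K) is invertible, or ker(I - K) ≠ {0} and then range(I - K) = ker((I - K)^*)^⊥, with dim ker(I - K) = dim ker((I - K)^*). Since det(I - K) ≠ 0, 1 is not an eigenvalue of K and ker(I - K) = {0}, so we are in the first case: for every y there is a unique x = (I - K)^(-1) y. (Explicitly, by the Woodbury identity, (I - U V^T)^(-1) = I + U (I_2 - G)^(-1) V^T.)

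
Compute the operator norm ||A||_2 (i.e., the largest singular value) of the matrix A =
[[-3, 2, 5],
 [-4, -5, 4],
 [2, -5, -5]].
||A||_2 ≈ 9.7578 (= sqrt(largest eigenvalue of A^T A))

||A||_2 = sigma_max(A) = sqrt(lambda_max(A^T A)). Form the symmetric matrix M = A^T A =
[[29, 4, -41],
 [4, 54, 15],
 [-41, 15, 66]].
Its characteristic polynomial (trace, sum of principal 2x2 minors, determinant of M give the coefficients) is
  p(λ) = det(λ I - M) = λ^3 - 149λ^2 + 5122λ - 81.
No integer candidate from the rational root theorem (±divisors of 81) is a root, so the roots are irrational. The cubic discriminant is Δ = 44981117193 > 0, so there are three distinct real roots. p(0) = -81 and p(1) = 4893 have opposite signs, so a root lies in (0, 1); Newton's method refines it to λ ≈ 0.0158. p(53) = 1721 and p(54) = -513 have opposite signs, so a root lies in (53, 54); Newton's method refines it to λ ≈ 53.7694. p(95) = -841 and p(96) = 3183 have opposite signs, so a root lies in (95, 96); Newton's method refines it to λ ≈ 95.2147. Check (Vieta): the three roots sum to 149, matching tr M = 149.
So the eigenvalues of A^T A are ≈ 0.0158, 53.7694, 95.2147 (all ≥ 0, as they must be for A^T A). The largest is λ_max ≈ 95.2147, hence ||A||_2 = sqrt(λ_max) ≈ 9.7578.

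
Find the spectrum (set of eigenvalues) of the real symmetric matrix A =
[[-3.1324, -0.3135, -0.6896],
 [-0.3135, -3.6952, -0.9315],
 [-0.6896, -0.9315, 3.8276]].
sigma(A) ≈ {-4, -3, 4}

A is real symmetric, so its spectrum consists of real eigenvalues. Expanding the characteristic polynomial of the displayed matrix gives
  det(λ I - A) = p(λ) = λ^3 + (3)λ^2 + (-16)λ + (-48).
Solving p(λ) = 0 yields eigenvalues ≈ -4, -3, 4. (A is shown rounded to 4 decimals, so these recover the underlying integer eigenvalues to within that precision.)
Verification: the trace of A = -3 equals the sum of eigenvalues -3, and det(A) ≈ 48.0001 matches the eigenvalue product 48.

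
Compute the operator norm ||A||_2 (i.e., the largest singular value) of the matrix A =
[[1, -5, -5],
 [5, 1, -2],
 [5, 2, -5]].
||A||_2 ≈ 9.6243 (= sqrt(largest eigenvalue of A^T A))

||A||_2 = sigma_max(A) = sqrt(lambda_max(A^T A)). Form the symmetric matrix M = A^T A =
[[51, 10, -40],
 [10, 30, 13],
 [-40, 13, 54]].
Its characteristic polynomial (trace, sum of principal 2x2 minors, determinant of M give the coefficients) is
  p(λ) = det(λ I - M) = λ^3 - 135λ^2 + 4035λ - 10201.
No integer candidate from the rational root theorem (±divisors of 10201) is a root, so the roots are irrational. The cubic discriminant is Δ = 30764896848 > 0, so there are three distinct real roots. p(2) = -2663 and p(3) = 716 have opposite signs, so a root lies in (2, 3); Newton's method refines it to λ ≈ 2.7817. p(39) = 1148 and p(40) = -801 have opposite signs, so a root lies in (39, 40); Newton's method refines it to λ ≈ 39.5911. p(92) = -2933 and p(93) = 1796 have opposite signs, so a root lies in (92, 93); Newton's method refines it to λ ≈ 92.6273. Check (Vieta): the three roots sum to 135, matching tr M = 135.
So the eigenvalues of A^T A are ≈ 2.7817, 39.5911, 92.6273 (all ≥ 0, as they must be for A^T A). The largest is λ_max ≈ 92.6273, hence ||A||_2 = sqrt(λ_max) ≈ 9.6243.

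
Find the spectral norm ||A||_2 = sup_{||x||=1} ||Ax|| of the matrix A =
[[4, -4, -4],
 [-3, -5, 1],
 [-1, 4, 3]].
||A||_2 ≈ 8.6165 (= sqrt(largest eigenvalue of A^T A))

||A||_2 = sigma_max(A) = sqrt(lambda_max(A^T A)). Form the symmetric matrix M = A^T A =
[[26, -5, -22],
 [-5, 57, 23],
 [-22, 23, 26]].
Its characteristic polynomial (trace, sum of principal 2x2 minors, determinant of M give the coefficients) is
  p(λ) = det(λ I - M) = λ^3 - 109λ^2 + 2602λ - 1600.
No integer candidate from the rational root theorem (±divisors of 1600) is a root, so the roots are irrational. The cubic discriminant is Δ = 9783697892 > 0, so there are three distinct real roots. p(0) = -1600 and p(1) = 894 have opposite signs, so a root lies in (0, 1); Newton's method refines it to λ ≈ 0.6315. p(34) = 168 and p(35) = -1180 have opposite signs, so a root lies in (34, 35); Newton's method refines it to λ ≈ 34.1251. p(74) = -712 and p(75) = 2300 have opposite signs, so a root lies in (74, 75); Newton's method refines it to λ ≈ 74.2434. Check (Vieta): the three roots sum to 109, matching tr M = 109.
So the eigenvalues of A^T A are ≈ 0.6315, 34.1251, 74.2434 (all ≥ 0, as they must be for A^T A). The largest is λ_max ≈ 74.2434, hence ||A||_2 = sqrt(λ_max) ≈ 8.6165.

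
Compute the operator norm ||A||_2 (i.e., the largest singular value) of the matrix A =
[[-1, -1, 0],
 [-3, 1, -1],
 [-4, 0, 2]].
||A||_2 ≈ 5.22 (= sqrt(largest eigenvalue of A^T A))

||A||_2 = sigma_max(A) = sqrt(lambda_max(A^T A)). Form the symmetric matrix M = A^T A =
[[26, -2, -5],
 [-2, 2, -1],
 [-5, -1, 5]].
Its characteristic polynomial (trace, sum of principal 2x2 minors, determinant of M give the coefficients) is
  p(λ) = det(λ I - M) = λ^3 - 33λ^2 + 162λ - 144.
No integer candidate from the rational root theorem (±divisors of 144) is a root, so the roots are irrational. The cubic discriminant is Δ = 4170852 > 0, so there are three distinct real roots. p(1) = -14 and p(2) = 56 have opposite signs, so a root lies in (1, 2); Newton's method refines it to λ ≈ 1.148. p(4) = 40 and p(5) = -34 have opposite signs, so a root lies in (4, 5); Newton's method refines it to λ ≈ 4.6033. p(27) = -144 and p(28) = 472 have opposite signs, so a root lies in (27, 28); Newton's method refines it to λ ≈ 27.2487. Check (Vieta): the three roots sum to 33, matching tr M = 33.
So the eigenvalues of A^T A are ≈ 1.148, 4.6033, 27.2487 (all ≥ 0, as they must be for A^T A). The largest is λ_max ≈ 27.2487, hence ||A||_2 = sqrt(λ_max) ≈ 5.22.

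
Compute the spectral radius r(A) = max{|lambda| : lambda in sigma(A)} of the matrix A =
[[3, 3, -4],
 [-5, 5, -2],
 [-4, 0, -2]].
r(A) ≈ 5.6885

The eigenvalues of A are the roots of its characteristic polynomial. With M = A (coefficients from the trace, the sum of principal 2x2 minors, and det A):
  p(λ) = det(λ I - M) = λ^3 - 6λ^2 - 2λ + 116.
No integer candidate from the rational root theorem (±divisors of 116) is a root, so the roots are irrational. The cubic discriminant is Δ = -237856 < 0, so there is one real root and a complex-conjugate pair. p(-4) = -36 and p(-3) = 41 have opposite signs, so a root lies in (-4, -3); Newton's method refines it to λ ≈ -3.5848. Dividing out (λ - (-3.5848)) leaves approximately λ^2 - 9.5848λ + 32.3592. For λ^2 - 9.5848λ + 32.3592 the discriminant is -37.5689. It is negative, so the remaining roots are the complex-conjugate pair λ ≈ 4.7924 ± 3.0647i. Their product equals the constant term, so |λ|^2 ≈ 32.3592 and |λ| ≈ 5.6885.
Thus the eigenvalues (to 4 decimals) are -3.5848 (modulus 3.5848); 4.7924 ± 3.0647i (modulus 5.6885). The spectral radius is the largest modulus: r(A) ≈ 5.6885. (Cross-check: r(A) ≤ ||A||_2 ≈ 8.2017; equality holds whenever A is normal, though it can also hold for some non-normal A.)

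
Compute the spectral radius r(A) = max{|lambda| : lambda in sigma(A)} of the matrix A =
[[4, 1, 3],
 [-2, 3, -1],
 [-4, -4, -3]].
r(A) ≈ 4.1117

The eigenvalues of A are the roots of its characteristic polynomial. With M = A (coefficients from the trace, the sum of principal 2x2 minors, and det A):
  p(λ) = det(λ I - M) = λ^3 - 4λ^2 + λ - 6.
No integer candidate from the rational root theorem (±divisors of 6) is a root, so the roots are irrational. The cubic discriminant is Δ = -2064 < 0, so there is one real root and a complex-conjugate pair. p(4) = -2 and p(5) = 24 have opposite signs, so a root lies in (4, 5); Newton's method refines it to λ ≈ 4.1117. Dividing out (λ - (4.1117)) leaves approximately λ^2 + 0.1117λ + 1.4593. For λ^2 + 0.1117λ + 1.4593 the discriminant is -5.8245. It is negative, so the remaining roots are the complex-conjugate pair λ ≈ -0.0558 ± 1.2067i. Their product equals the constant term, so |λ|^2 ≈ 1.4593 and |λ| ≈ 1.208.
Thus the eigenvalues (to 4 decimals) are 4.1117 (modulus 4.1117); -0.0558 ± 1.2067i (modulus 1.208). The spectral radius is the largest modulus: r(A) ≈ 4.1117. (Cross-check: r(A) ≤ ||A||_2 ≈ 7.9874; equality holds whenever A is normal, though it can also hold for some non-normal A.)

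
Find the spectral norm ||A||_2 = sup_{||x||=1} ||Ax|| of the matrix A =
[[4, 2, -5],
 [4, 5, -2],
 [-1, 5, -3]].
||A||_2 ≈ 9.9521 (= sqrt(largest eigenvalue of A^T A))

||A||_2 = sigma_max(A) = sqrt(lambda_max(A^T A)). Form the symmetric matrix M = A^T A =
[[33, 23, -25],
 [23, 54, -35],
 [-25, -35, 38]].
Its characteristic polynomial (trace, sum of principal 2x2 minors, determinant of M give the coefficients) is
  p(λ) = det(λ I - M) = λ^3 - 125λ^2 + 2709λ - 13689.
No integer candidate from the rational root theorem (±divisors of 13689) is a root, so the roots are irrational. The cubic discriminant is Δ = 6578012592 > 0, so there are three distinct real roots. p(7) = -508 and p(8) = 495 have opposite signs, so a root lies in (7, 8); Newton's method refines it to λ ≈ 7.481. p(18) = 405 and p(19) = -484 have opposite signs, so a root lies in (18, 19); Newton's method refines it to λ ≈ 18.4751. p(99) = -324 and p(100) = 7211 have opposite signs, so a root lies in (99, 100); Newton's method refines it to λ ≈ 99.044. Check (Vieta): the three roots sum to 125, matching tr M = 125.
So the eigenvalues of A^T A are ≈ 7.481, 18.4751, 99.044 (all ≥ 0, as they must be for A^T A). The largest is λ_max ≈ 99.044, hence ||A||_2 = sqrt(λ_max) ≈ 9.9521.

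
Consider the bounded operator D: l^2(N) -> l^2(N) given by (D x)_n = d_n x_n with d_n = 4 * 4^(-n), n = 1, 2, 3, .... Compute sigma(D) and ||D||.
sigma(D) = {4 * 4^(-n) : n ≥ 1} ∪ {0}; ||D|| = 1

A bounded diagonal operator on l^2 with diagonal entries d_n has spectrum equal to the closure of {d_n : n ≥ 1}: every d_n is an eigenvalue (with eigenvector e_n), so {d_n} ⊂ sigma(D); the spectrum is closed, so its closure is too; and for lambda not in the closure, (D - lambda I) has bounded inverse (the diagonal entries 1/(d_n - lambda) are bounded). For our sequence d_n = 4 * 4^(-n), n = 1, 2, 3, ...:
  - {d_n} = {4 * 4^(-n) : n ≥ 1}; the only limit point is 0
  - closure = {4 * 4^(-n) : n ≥ 1} ∪ {0}
For the norm: a diagonal operator has ||D|| = sup_n |d_n|. Here d_n = 4 * 4^(-n) is positive and decreasing, so sup_n |d_n| = d_1 = 4/4 = 1. So ||D|| = 1.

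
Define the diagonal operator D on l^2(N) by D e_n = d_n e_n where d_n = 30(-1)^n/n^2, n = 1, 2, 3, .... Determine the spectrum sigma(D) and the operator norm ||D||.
sigma(D) = {30(-1)^n/n^2 : n ≥ 1} ∪ {0}; ||D|| = 30

A bounded diagonal operator on l^2 with diagonal entries d_n has spectrum equal to the closure of {d_n : n ≥ 1}: every d_n is an eigenvalue (with eigenvector e_n), so {d_n} ⊂ sigma(D); the spectrum is closed, so its closure is too; and for lambda not in the closure, (D - lambda I) has bounded inverse (the diagonal entries 1/(d_n - lambda) are bounded). For our sequence d_n = 30(-1)^n/n^2, n = 1, 2, 3, ...:
  - {d_n} = {30(-1)^n/n^2 : n ≥ 1}; the only limit point is 0
  - closure = {30(-1)^n/n^2 : n ≥ 1} ∪ {0}
For the norm: a diagonal operator has ||D|| = sup_n |d_n|. Here |d_n| = 30/n^2 is decreasing, so sup_n |d_n| = |d_1| = 30. So ||D|| = 30.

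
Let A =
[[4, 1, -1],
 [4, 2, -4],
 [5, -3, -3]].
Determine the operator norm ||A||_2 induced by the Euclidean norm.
||A||_2 ≈ 8.9373 (= sqrt(largest eigenvalue of A^T A))

||A||_2 = sigma_max(A) = sqrt(lambda_max(A^T A)). Form the symmetric matrix M = A^T A =
[[57, -3, -35],
 [-3, 14, 0],
 [-35, 0, 26]].
Its characteristic polynomial (trace, sum of principal 2x2 minors, determinant of M give the coefficients) is
  p(λ) = det(λ I - M) = λ^3 - 97λ^2 + 1410λ - 3364.
No integer candidate from the rational root theorem (±divisors of 3364) is a root, so the roots are irrational. The cubic discriminant is Δ = 3188372660 > 0, so there are three distinct real roots. p(2) = -924 and p(3) = 20 have opposite signs, so a root lies in (2, 3); Newton's method refines it to λ ≈ 2.9767. p(14) = 108 and p(15) = -664 have opposite signs, so a root lies in (14, 15); Newton's method refines it to λ ≈ 14.1487. p(79) = -4312 and p(80) = 636 have opposite signs, so a root lies in (79, 80); Newton's method refines it to λ ≈ 79.8746. Check (Vieta): the three roots sum to 97, matching tr M = 97.
So the eigenvalues of A^T A are ≈ 2.9767, 14.1487, 79.8746 (all ≥ 0, as they must be for A^T A). The largest is λ_max ≈ 79.8746, hence ||A||_2 = sqrt(λ_max) ≈ 8.9373.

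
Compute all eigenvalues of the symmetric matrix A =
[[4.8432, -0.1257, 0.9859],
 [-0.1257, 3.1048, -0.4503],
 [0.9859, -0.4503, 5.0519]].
sigma(A) ≈ {3, 4, 6}

A is real symmetric, so its spectrum consists of real eigenvalues. Expanding the characteristic polynomial of the displayed matrix gives
  det(λ I - A) = p(λ) = λ^3 + (-13)λ^2 + (54)λ + (-71.9981).
Solving p(λ) = 0 yields eigenvalues ≈ 3, 4, 6. (A is shown rounded to 4 decimals, so these recover the underlying integer eigenvalues to within that precision.)
Verification: the trace of A = 13 equals the sum of eigenvalues 13, and det(A) ≈ 71.9981 matches the eigenvalue product 72.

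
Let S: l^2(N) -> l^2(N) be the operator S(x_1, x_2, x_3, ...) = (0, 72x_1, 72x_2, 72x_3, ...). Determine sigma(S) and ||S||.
sigma(S) = closed disk {z in C : |z| ≤ 72}; ||S|| = 72

Note S = 72·U where U is the unit right shift (U x)_k = x_{k-1} (with x_0 := 0); so ||S|| = 72||U|| and sigma(S) = 72·sigma(U). ||S x||^2 = sum_{k≥1} |72x_k|^2 = 5184||x||^2, so ||S|| = 72 and sigma(S) ⊂ {|z| ≤ 72}. For any |lambda| < 72, the equation (S - lambda I) x = 0 forces x_1 = 0, then 72x_k = lambda x_{k+1} ⇒ x = 0, so S has no eigenvalues. But (S - lambda I) is not surjective for |lambda| < 72: solving (S - lambda I) x = e_1 would require x_n proportional to (lambda/72)^(-n), which is not in l^2. So every |lambda| < 72 lies in the residual spectrum. The boundary |lambda| = 72 is in the approximate point spectrum (the spectrum is closed). Hence sigma(S) is the closed disk of radius 72.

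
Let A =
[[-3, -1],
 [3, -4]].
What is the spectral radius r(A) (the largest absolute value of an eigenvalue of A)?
r(A) = sqrt(15) ≈ 3.873

The eigenvalues of A are the roots of its characteristic polynomial. With M = A (coefficients from the trace and determinant):
  p(λ) = det(λ I - M) = λ^2 + 7λ + 15.
For λ^2 + 7λ + 15 the discriminant is -11. It is negative, so the roots are the complex-conjugate pair λ = -7/2 ± (sqrt(11)/2) i ≈ -3.5 ± 1.6583i. For a conjugate pair the product of the roots equals the constant term, so |λ|^2 = 15 and |λ| = sqrt(15) ≈ 3.873.
Thus the eigenvalues (to 4 decimals) are -3.5 ± 1.6583i (modulus 3.873). The spectral radius is the largest modulus: r(A) = sqrt(15) ≈ 3.873. (Cross-check: r(A) ≤ ||A||_2 ≈ 5.1492; equality holds whenever A is normal, though it can also hold for some non-normal A.)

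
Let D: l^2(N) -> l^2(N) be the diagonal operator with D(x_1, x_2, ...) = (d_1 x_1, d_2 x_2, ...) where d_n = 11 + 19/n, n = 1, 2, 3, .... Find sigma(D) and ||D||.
sigma(D) = {11 + 19/n : n ≥ 1} ∪ {11}; ||D|| = 30

A bounded diagonal operator on l^2 with diagonal entries d_n has spectrum equal to the closure of {d_n : n ≥ 1}: every d_n is an eigenvalue (with eigenvector e_n), so {d_n} ⊂ sigma(D); the spectrum is closed, so its closure is too; and for lambda not in the closure, (D - lambda I) has bounded inverse (the diagonal entries 1/(d_n - lambda) are bounded). For our sequence d_n = 11 + 19/n, n = 1, 2, 3, ...:
  - {d_n} = {11 + 19/n : n ≥ 1}; the only limit point is 11
  - closure = {11 + 19/n : n ≥ 1} ∪ {11}
For the norm: a diagonal operator has ||D|| = sup_n |d_n|. Here d_n = 11 + 19/n is positive and decreasing, so sup_n |d_n| = d_1 = 11 + 19 = 30. So ||D|| = 30.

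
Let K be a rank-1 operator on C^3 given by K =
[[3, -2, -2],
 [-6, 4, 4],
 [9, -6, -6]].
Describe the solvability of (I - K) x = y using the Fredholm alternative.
(I - K) is singular (det(I - K) = 0, i.e. 1 ∈ sigma(K)). (I - K) x = y is solvable iff y ⊥ ker((I - K)^*) = span{(3, -2, -2)}, i.e. iff 3y_1 - 2y_2 - 2y_3 = 0. When solvable, the solutions are x = y + c·(1, -2, 3), c arbitrary (ker(I - K) = span{(1, -2, 3)}, dimension 1).

K has rank 1, so it is an outer product K = u v^T: every row of K is a multiple of one row vector. Reading off the entries, u = (1, -2, 3) and v = (3, -2, -2) (row i of K equals u_i·v^T). A rank-one matrix u v^T satisfies K u = u (v·u) and kills the (2)-dimensional subspace v^⊥, so its characteristic polynomial is lambda^2 (lambda - v·u) with v·u = tr K = 1. Hence the eigenvalues of I - K are 1 (multiplicity 2) and 1 - (1) = 0, so det(I - K) = 0. (Direct check: I - K =
[[-2, 2, 2],
 [6, -3, -4],
 [-9, 6, 7]]
has determinant 0.) So 1 is an eigenvalue of K and (I - K) is not invertible. The finite-dimensional Fredholm alternative says: either (I - K) is invertible, or ker(I - K) ≠ {0} and then range(I - K) = ker((I - K)^*)^⊥, with dim ker(I - K) = dim ker((I - K)^*). We are in the second case, so we need both kernels. Kernel of I - K: (I - K) u = u - u (v·u) = u - u = 0, so ker(I - K) = span{u} = span{(1, -2, 3)} (it is exactly 1-dimensional because rank(I - K) = 2). Kernel of the adjoint: K is real, so (I - K)^* = I - K^T = I - v u^T, and (I - v u^T) v = v - v (u·v) = 0; hence ker((I - K)^*) = span{v} = span{(3, -2, -2)}. Therefore (I - K) x = y is solvable iff <y, v> = 0, i.e. iff 3y_1 - 2y_2 - 2y_3 = 0. When this holds, K y = u (v·y) = 0, so (I - K) y = y and x = y is a particular solution; the full solution set is the line x = y + c·u = y + c·(1, -2, 3), c ∈ C.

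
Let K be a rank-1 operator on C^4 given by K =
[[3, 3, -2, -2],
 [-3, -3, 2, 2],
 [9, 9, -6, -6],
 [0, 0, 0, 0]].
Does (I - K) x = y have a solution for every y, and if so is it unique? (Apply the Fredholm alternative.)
(I - K) is invertible (det(I - K) = 7 ≠ 0), so for every y in C^4 the equation (I - K) x = y has a unique solution.

K has rank 1, so it is an outer product K = u v^T: every row of K is a multiple of one row vector. Reading off the entries, u = (-1, 1, -3, 0) and v = (-3, -3, 2, 2) (row i of K equals u_i·v^T). A rank-one matrix u v^T satisfies K u = u (v·u) and kills the (3)-dimensional subspace v^⊥, so its characteristic polynomial is lambda^3 (lambda - v·u) with v·u = tr K = -6. Hence the eigenvalues of I - K are 1 (multiplicity 3) and 1 - (-6) = 7, so det(I - K) = 7. (Direct check: I - K =
[[-2, -3, 2, 2],
 [3, 4, -2, -2],
 [-9, -9, 7, 6],
 [0, 0, 0, 1]]
has determinant 7.) The finite-dimensional Fredholm alternative says: either (I - K) is invertible, or ker(I - K) ≠ {0} and then range(I - K) = ker((I - K)^*)^⊥, with dim ker(I - K) = dim ker((I - K)^*). Since det(I - K) ≠ 0, 1 is not an eigenvalue of K and ker(I - K) = {0}, so we are in the first case: for every y there is a unique x = (I - K)^(-1) y. Explicitly, by the Sherman–Morrison formula, (I - u v^T)^(-1) = I + u v^T/(1 - v·u), i.e. (I - K)^(-1) = I + K/(7).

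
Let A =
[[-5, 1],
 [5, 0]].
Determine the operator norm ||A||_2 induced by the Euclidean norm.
||A||_2 = sqrt((51 + sqrt(2501))/2) ≈ 7.1067 (= sqrt(largest eigenvalue of A^T A))

||A||_2 = sigma_max(A) = sqrt(lambda_max(A^T A)). Form the symmetric matrix M = A^T A =
[[50, -5],
 [-5, 1]].
Its characteristic polynomial (trace, determinant of M give the coefficients) is
  p(λ) = det(λ I - M) = λ^2 - 51λ + 25.
For λ^2 - 51λ + 25 the discriminant is 2501. It is nonnegative but not a perfect square, so the roots are real and irrational: λ = (51 ± sqrt(2501))/2 ≈ 50.505, 0.495.
So the eigenvalues of A^T A are ≈ 0.495, 50.505 (all ≥ 0, as they must be for A^T A). The largest is λ_max = (51 + sqrt(2501))/2 ≈ 50.505, hence ||A||_2 = sqrt(λ_max) = sqrt((51 + sqrt(2501))/2) ≈ 7.1067.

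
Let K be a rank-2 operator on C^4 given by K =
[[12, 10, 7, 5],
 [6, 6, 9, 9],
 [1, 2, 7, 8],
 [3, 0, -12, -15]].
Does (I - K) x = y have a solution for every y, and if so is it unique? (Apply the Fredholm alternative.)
(I - K) is invertible (det(I - K) = -190 ≠ 0), so for every y in C^4 the equation (I - K) x = y has a unique solution.

K has rank 2 and factors as K = U V^T = u1 v1^T + u2 v2^T with u1 = (-2, 0, 1, -3), v1 = (-3, -2, 1, 2), u2 = (-3, -3, -2, 3), v2 = (-2, -2, -3, -3) (multiplying out reproduces the displayed K). The nonzero eigenvalues of U V^T coincide with those of the 2 x 2 matrix G = V^T U = [[v1·u1, v1·u2], [v2·u1, v2·u2]] = [[1, 19], [10, 9]], and by the Sylvester determinant identity det(I_4 - U V^T) = det(I_2 - V^T U) = det([[0, -19], [-10, -8]]) = (0)(-8) - (-19)(-10) = -190. (Direct check: I - K =
[[-11, -10, -7, -5],
 [-6, -5, -9, -9],
 [-1, -2, -6, -8],
 [-3, 0, 12, 16]]
has determinant -190.) The finite-dimensional Fredholm alternative says: either (I - K) is invertible, or ker(I - K) ≠ {0} and then range(I - K) = ker((I - K)^*)^⊥, with dim ker(I - K) = dim ker((I - K)^*). Since det(I - K) ≠ 0, 1 is not an eigenvalue of K and ker(I - K) = {0}, so we are in the first case: for every y there is a unique x = (I - K)^(-1) y. (Explicitly, by the Woodbury identity, (I - U V^T)^(-1) = I + U (I_2 - G)^(-1) V^T.)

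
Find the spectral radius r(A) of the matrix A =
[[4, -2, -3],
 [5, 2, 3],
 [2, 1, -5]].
r(A) ≈ 5.1529

The eigenvalues of A are the roots of its characteristic polynomial. With M = A (coefficients from the trace, the sum of principal 2x2 minors, and det A):
  p(λ) = det(λ I - M) = λ^3 - λ^2 - 9λ + 117.
No integer candidate from the rational root theorem (±divisors of 117) is a root, so the roots are irrational. The cubic discriminant is Δ = -347184 < 0, so there is one real root and a complex-conjugate pair. p(-6) = -81 and p(-5) = 12 have opposite signs, so a root lies in (-6, -5); Newton's method refines it to λ ≈ -5.1529. Dividing out (λ - (-5.1529)) leaves approximately λ^2 - 6.1529λ + 22.7056. For λ^2 - 6.1529λ + 22.7056 the discriminant is -52.9637. It is negative, so the remaining roots are the complex-conjugate pair λ ≈ 3.0765 ± 3.6388i. Their product equals the constant term, so |λ|^2 ≈ 22.7056 and |λ| ≈ 4.765.
Thus the eigenvalues (to 4 decimals) are -5.1529 (modulus 5.1529); 3.0765 ± 3.6388i (modulus 4.765). The spectral radius is the largest modulus: r(A) ≈ 5.1529. (Cross-check: r(A) ≤ ||A||_2 ≈ 7.1509; equality holds whenever A is normal, though it can also hold for some non-normal A.)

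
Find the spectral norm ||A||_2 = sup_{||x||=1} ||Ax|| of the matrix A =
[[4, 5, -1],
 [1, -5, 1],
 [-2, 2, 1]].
||A||_2 ≈ 7.6694 (= sqrt(largest eigenvalue of A^T A))

||A||_2 = sigma_max(A) = sqrt(lambda_max(A^T A)). Form the symmetric matrix M = A^T A =
[[21, 11, -5],
 [11, 54, -8],
 [-5, -8, 3]].
Its characteristic polynomial (trace, sum of principal 2x2 minors, determinant of M give the coefficients) is
  p(λ) = det(λ I - M) = λ^3 - 78λ^2 + 1149λ - 1225.
No integer candidate from the rational root theorem (±divisors of 1225) is a root, so the roots are irrational. The cubic discriminant is Δ = 1574802513 > 0, so there are three distinct real roots. p(1) = -153 and p(2) = 769 have opposite signs, so a root lies in (1, 2); Newton's method refines it to λ ≈ 1.1554. p(18) = 17 and p(19) = -693 have opposite signs, so a root lies in (18, 19); Newton's method refines it to λ ≈ 18.0247. p(58) = -1863 and p(59) = 427 have opposite signs, so a root lies in (58, 59); Newton's method refines it to λ ≈ 58.8198. Check (Vieta): the three roots sum to 78, matching tr M = 78.
So the eigenvalues of A^T A are ≈ 1.1554, 18.0247, 58.8198 (all ≥ 0, as they must be for A^T A). The largest is λ_max ≈ 58.8198, hence ||A||_2 = sqrt(λ_max) ≈ 7.6694.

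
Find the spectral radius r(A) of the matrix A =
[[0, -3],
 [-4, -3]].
r(A) = (3 + sqrt(57))/2 ≈ 5.2749

The eigenvalues of A are the roots of its characteristic polynomial. With M = A (coefficients from the trace and determinant):
  p(λ) = det(λ I - M) = λ^2 + 3λ - 12.
For λ^2 + 3λ - 12 the discriminant is 57. It is nonnegative but not a perfect square, so the roots are real and irrational: λ = (-3 ± sqrt(57))/2 ≈ 2.2749, -5.2749.
Thus the eigenvalues (to 4 decimals) are 2.2749 (modulus 2.2749); -5.2749 (modulus 5.2749). The spectral radius is the largest modulus: r(A) = (3 + sqrt(57))/2 ≈ 5.2749. (Cross-check: r(A) ≤ ||A||_2 ≈ 5.389; equality holds whenever A is normal, though it can also hold for some non-normal A.)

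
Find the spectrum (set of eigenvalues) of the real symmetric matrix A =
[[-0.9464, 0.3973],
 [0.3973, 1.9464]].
sigma(A) ≈ {-1, 2}

A is real symmetric, so its spectrum consists of real eigenvalues. Expanding the characteristic polynomial of the displayed matrix gives
  det(λ I - A) = p(λ) = λ^2 + (-1)λ + (-2).
Solving p(λ) = 0 yields eigenvalues ≈ -1, 2. (A is shown rounded to 4 decimals, so these recover the underlying integer eigenvalues to within that precision.)
Verification: the trace of A = 1 equals the sum of eigenvalues 1, and det(A) ≈ -1.9999 matches the eigenvalue product -2.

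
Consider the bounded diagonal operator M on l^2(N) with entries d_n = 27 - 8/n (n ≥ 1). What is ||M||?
||M|| = 27

For a diagonal operator on l^2 with entries d_n, ||M|| = sup_n |d_n|. Here d_1 = 19, d_2 = 23, ..., and d_n = 27 - 8/n increases monotonically toward 27. All terms lie in [19, 27), so |d_n| = d_n and the supremum is the limit 27, which is not attained by any individual d_n. Hence ||M|| = 27.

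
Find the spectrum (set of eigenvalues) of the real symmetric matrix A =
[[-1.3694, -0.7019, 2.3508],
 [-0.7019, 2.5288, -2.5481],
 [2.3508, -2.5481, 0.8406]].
sigma(A) ≈ {-3, 0, 5}

A is real symmetric, so its spectrum consists of real eigenvalues. Expanding the characteristic polynomial of the displayed matrix gives
  det(λ I - A) = p(λ) = λ^3 + (-2)λ^2 + (-15)λ + (0).
Solving p(λ) = 0 yields eigenvalues ≈ -3, 0, 5. (A is shown rounded to 4 decimals, so these recover the underlying integer eigenvalues to within that precision.)
Verification: the trace of A = 2 equals the sum of eigenvalues 2, and det(A) ≈ 0.0002 matches the eigenvalue product 0.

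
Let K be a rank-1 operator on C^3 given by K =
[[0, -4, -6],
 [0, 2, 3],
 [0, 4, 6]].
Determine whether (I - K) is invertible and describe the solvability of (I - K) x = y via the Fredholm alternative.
(I - K) is invertible (det(I - K) = -7 ≠ 0), so for every y in C^3 the equation (I - K) x = y has a unique solution.

K has rank 1, so it is an outer product K = u v^T: every row of K is a multiple of one row vector. Reading off the entries, u = (2, -1, -2) and v = (0, -2, -3) (row i of K equals u_i·v^T). A rank-one matrix u v^T satisfies K u = u (v·u) and kills the (2)-dimensional subspace v^⊥, so its characteristic polynomial is lambda^2 (lambda - v·u) with v·u = tr K = 8. Hence the eigenvalues of I - K are 1 (multiplicity 2) and 1 - (8) = -7, so det(I - K) = -7. (Direct check: I - K =
[[1, 4, 6],
 [0, -1, -3],
 [0, -4, -5]]
has determinant -7.) The finite-dimensional Fredholm alternative says: either (I - K) is invertible, or ker(I - K) ≠ {0} and then range(I - K) = ker((I - K)^*)^⊥, with dim ker(I - K) = dim ker((I - K)^*). Since det(I - K) ≠ 0, 1 is not an eigenvalue of K and ker(I - K) = {0}, so we are in the first case: for every y there is a unique x = (I - K)^(-1) y. Explicitly, by the Sherman–Morrison formula, (I - u v^T)^(-1) = I + u v^T/(1 - v·u), i.e. (I - K)^(-1) = I + K/(-7).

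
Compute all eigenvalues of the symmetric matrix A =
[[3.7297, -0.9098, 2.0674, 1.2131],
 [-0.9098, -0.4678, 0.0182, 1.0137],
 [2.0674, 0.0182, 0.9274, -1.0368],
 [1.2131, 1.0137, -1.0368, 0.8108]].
sigma(A) ≈ {-2, 0, 2, 5}

A is real symmetric, so its spectrum consists of real eigenvalues. Expanding the characteristic polynomial of the displayed matrix gives
  det(λ I - A) = p(λ) = λ^4 + (-5)λ^3 + (-4)λ^2 + (20)λ + (0).
Solving p(λ) = 0 yields eigenvalues ≈ -2, 0, 2, 5. (A is shown rounded to 4 decimals, so these recover the underlying integer eigenvalues to within that precision.)
Verification: the trace of A = 5 equals the sum of eigenvalues 5, and det(A) ≈ -0.0007 matches the eigenvalue product 0.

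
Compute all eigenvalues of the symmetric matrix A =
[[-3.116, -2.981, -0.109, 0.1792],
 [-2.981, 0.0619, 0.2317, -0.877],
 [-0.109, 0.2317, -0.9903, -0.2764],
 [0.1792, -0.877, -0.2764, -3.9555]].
sigma(A) ≈ {-5, -4, -1, 2}

A is real symmetric, so its spectrum consists of real eigenvalues. Expanding the characteristic polynomial of the displayed matrix gives
  det(λ I - A) = p(λ) = λ^4 + (8)λ^3 + (9)λ^2 + (-37.9988)λ + (-39.997).
Solving p(λ) = 0 yields eigenvalues ≈ -5, -4, -1, 2. (A is shown rounded to 4 decimals, so these recover the underlying integer eigenvalues to within that precision.)
Verification: the trace of A = -8 equals the sum of eigenvalues -8, and det(A) ≈ -39.9970 matches the eigenvalue product -40.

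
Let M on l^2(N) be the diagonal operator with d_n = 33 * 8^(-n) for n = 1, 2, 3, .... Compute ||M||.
||M|| = 33/8 (attained at n = 1)

For M diagonal, ||M|| = sup_n |d_n|. The sequence d_n = 33 * 8^(-n) is positive and strictly decreasing (ratio 8^(-1) < 1), so the supremum is d_1 = 33/8. Hence ||M|| = 33/8.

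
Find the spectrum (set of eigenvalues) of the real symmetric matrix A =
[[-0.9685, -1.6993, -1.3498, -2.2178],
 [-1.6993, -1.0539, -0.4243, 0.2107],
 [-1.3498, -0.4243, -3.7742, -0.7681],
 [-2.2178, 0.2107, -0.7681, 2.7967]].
sigma(A) ≈ {-5, -2, 0, 4}

A is real symmetric, so its spectrum consists of real eigenvalues. Expanding the characteristic polynomial of the displayed matrix gives
  det(λ I - A) = p(λ) = λ^4 + (3)λ^3 + (-18)λ^2 + (-40)λ + (0.0019).
Solving p(λ) = 0 yields eigenvalues ≈ -5, -2, 0, 4. (A is shown rounded to 4 decimals, so these recover the underlying integer eigenvalues to within that precision.)
Verification: the trace of A = -3 equals the sum of eigenvalues -3, and det(A) ≈ 0.0019 matches the eigenvalue product 0.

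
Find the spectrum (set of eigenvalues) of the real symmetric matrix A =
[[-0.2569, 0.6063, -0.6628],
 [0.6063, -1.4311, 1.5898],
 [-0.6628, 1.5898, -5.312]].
sigma(A) ≈ {-6, -1, 0}

A is real symmetric, so its spectrum consists of real eigenvalues. Expanding the characteristic polynomial of the displayed matrix gives
  det(λ I - A) = p(λ) = λ^3 + (7)λ^2 + (6)λ + (0).
Solving p(λ) = 0 yields eigenvalues ≈ -6, -1, 0. (A is shown rounded to 4 decimals, so these recover the underlying integer eigenvalues to within that precision.)
Verification: the trace of A = -7 equals the sum of eigenvalues -7, and det(A) ≈ -0.0000 matches the eigenvalue product 0.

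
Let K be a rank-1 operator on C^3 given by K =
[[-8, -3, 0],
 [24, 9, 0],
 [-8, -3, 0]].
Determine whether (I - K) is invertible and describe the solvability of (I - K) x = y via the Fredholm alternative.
(I - K) is singular (det(I - K) = 0, i.e. 1 ∈ sigma(K)). (I - K) x = y is solvable iff y ⊥ ker((I - K)^*) = span{(-8, -3, 0)}, i.e. iff -8y_1 - 3y_2 = 0. When solvable, the solutions are x = y + c·(1, -3, 1), c arbitrary (ker(I - K) = span{(1, -3, 1)}, dimension 1).

K has rank 1, so it is an outer product K = u v^T: every row of K is a multiple of one row vector. Reading off the entries, u = (1, -3, 1) and v = (-8, -3, 0) (row i of K equals u_i·v^T). A rank-one matrix u v^T satisfies K u = u (v·u) and kills the (2)-dimensional subspace v^⊥, so its characteristic polynomial is lambda^2 (lambda - v·u) with v·u = tr K = 1. Hence the eigenvalues of I - K are 1 (multiplicity 2) and 1 - (1) = 0, so det(I - K) = 0. (Direct check: I - K =
[[9, 3, 0],
 [-24, -8, 0],
 [8, 3, 1]]
has determinant 0.) So 1 is an eigenvalue of K and (I - K) is not invertible. The finite-dimensional Fredholm alternative says: either (I - K) is invertible, or ker(I - K) ≠ {0} and then range(I - K) = ker((I - K)^*)^⊥, with dim ker(I - K) = dim ker((I - K)^*). We are in the second case, so we need both kernels. Kernel of I - K: (I - K) u = u - u (v·u) = u - u = 0, so ker(I - K) = span{u} = span{(1, -3, 1)} (it is exactly 1-dimensional because rank(I - K) = 2). Kernel of the adjoint: K is real, so (I - K)^* = I - K^T = I - v u^T, and (I - v u^T) v = v - v (u·v) = 0; hence ker((I - K)^*) = span{v} = span{(-8, -3, 0)}. Therefore (I - K) x = y is solvable iff <y, v> = 0, i.e. iff -8y_1 - 3y_2 = 0. When this holds, K y = u (v·y) = 0, so (I - K) y = y and x = y is a particular solution; the full solution set is the line x = y + c·u = y + c·(1, -3, 1), c ∈ C.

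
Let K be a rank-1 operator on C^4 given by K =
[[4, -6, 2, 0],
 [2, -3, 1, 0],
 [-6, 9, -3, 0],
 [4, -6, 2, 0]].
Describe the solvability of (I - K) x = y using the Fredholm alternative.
(I - K) is invertible (det(I - K) = 3 ≠ 0), so for every y in C^4 the equation (I - K) x = y has a unique solution.

K has rank 1, so it is an outer product K = u v^T: every row of K is a multiple of one row vector. Reading off the entries, u = (-2, -1, 3, -2) and v = (-2, 3, -1, 0) (row i of K equals u_i·v^T). A rank-one matrix u v^T satisfies K u = u (v·u) and kills the (3)-dimensional subspace v^⊥, so its characteristic polynomial is lambda^3 (lambda - v·u) with v·u = tr K = -2. Hence the eigenvalues of I - K are 1 (multiplicity 3) and 1 - (-2) = 3, so det(I - K) = 3. (Direct check: I - K =
[[-3, 6, -2, 0],
 [-2, 4, -1, 0],
 [6, -9, 4, 0],
 [-4, 6, -2, 1]]
has determinant 3.) The finite-dimensional Fredholm alternative says: either (I - K) is invertible, or ker(I - K) ≠ {0} and then range(I - K) = ker((I - K)^*)^⊥, with dim ker(I - K) = dim ker((I - K)^*). Since det(I - K) ≠ 0, 1 is not an eigenvalue of K and ker(I - K) = {0}, so we are in the first case: for every y there is a unique x = (I - K)^(-1) y. Explicitly, by the Sherman–Morrison formula, (I - u v^T)^(-1) = I + u v^T/(1 - v·u), i.e. (I - K)^(-1) = I + K/(3).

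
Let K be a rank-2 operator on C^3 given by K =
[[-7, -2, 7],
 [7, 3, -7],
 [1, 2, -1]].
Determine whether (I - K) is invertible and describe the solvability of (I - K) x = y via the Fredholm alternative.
(I - K) is invertible (det(I - K) = 10 ≠ 0), so for every y in C^3 the equation (I - K) x = y has a unique solution.

K has rank 2 and factors as K = U V^T = u1 v1^T + u2 v2^T with u1 = (-3, 1, -3), v1 = (1, 0, -1), u2 = (2, -3, -2), v2 = (-2, -1, 2) (multiplying out reproduces the displayed K). The nonzero eigenvalues of U V^T coincide with those of the 2 x 2 matrix G = V^T U = [[v1·u1, v1·u2], [v2·u1, v2·u2]] = [[0, 4], [-1, -5]], and by the Sylvester determinant identity det(I_3 - U V^T) = det(I_2 - V^T U) = det([[1, -4], [1, 6]]) = (1)(6) - (-4)(1) = 10. (Direct check: I - K =
[[8, 2, -7],
 [-7, -2, 7],
 [-1, -2, 2]]
has determinant 10.) The finite-dimensional Fredholm alternative says: either (I - K) is invertible, or ker(I - K) ≠ {0} and then range(I - K) = ker((I - K)^*)^⊥, with dim ker(I - K) = dim ker((I - K)^*). Since det(I - K) ≠ 0, 1 is not an eigenvalue of K and ker(I - K) = {0}, so we are in the first case: for every y there is a unique x = (I - K)^(-1) y. (Explicitly, by the Woodbury identity, (I - U V^T)^(-1) = I + U (I_2 - G)^(-1) V^T.)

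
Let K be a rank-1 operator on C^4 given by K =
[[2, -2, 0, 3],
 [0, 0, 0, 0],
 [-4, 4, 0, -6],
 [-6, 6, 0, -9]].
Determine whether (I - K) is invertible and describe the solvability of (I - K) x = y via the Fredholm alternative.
(I - K) is invertible (det(I - K) = 8 ≠ 0), so for every y in C^4 the equation (I - K) x = y has a unique solution.

K has rank 1, so it is an outer product K = u v^T: every row of K is a multiple of one row vector. Reading off the entries, u = (1, 0, -2, -3) and v = (2, -2, 0, 3) (row i of K equals u_i·v^T). A rank-one matrix u v^T satisfies K u = u (v·u) and kills the (3)-dimensional subspace v^⊥, so its characteristic polynomial is lambda^3 (lambda - v·u) with v·u = tr K = -7. Hence the eigenvalues of I - K are 1 (multiplicity 3) and 1 - (-7) = 8, so det(I - K) = 8. (Direct check: I - K =
[[-1, 2, 0, -3],
 [0, 1, 0, 0],
 [4, -4, 1, 6],
 [6, -6, 0, 10]]
has determinant 8.) The finite-dimensional Fredholm alternative says: either (I - K) is invertible, or ker(I - K) ≠ {0} and then range(I - K) = ker((I - K)^*)^⊥, with dim ker(I - K) = dim ker((I - K)^*). Since det(I - K) ≠ 0, 1 is not an eigenvalue of K and ker(I - K) = {0}, so we are in the first case: for every y there is a unique x = (I - K)^(-1) y. Explicitly, by the Sherman–Morrison formula, (I - u v^T)^(-1) = I + u v^T/(1 - v·u), i.e. (I - K)^(-1) = I + K/(8).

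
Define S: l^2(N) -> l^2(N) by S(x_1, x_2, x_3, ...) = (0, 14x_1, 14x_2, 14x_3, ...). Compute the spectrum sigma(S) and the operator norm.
sigma(S) = closed disk {z in C : |z| ≤ 14}; ||S|| = 14

Note S = 14·U where U is the unit right shift (U x)_k = x_{k-1} (with x_0 := 0); so ||S|| = 14||U|| and sigma(S) = 14·sigma(U). ||S x||^2 = sum_{k≥1} |14x_k|^2 = 196||x||^2, so ||S|| = 14 and sigma(S) ⊂ {|z| ≤ 14}. For any |lambda| < 14, the equation (S - lambda I) x = 0 forces x_1 = 0, then 14x_k = lambda x_{k+1} ⇒ x = 0, so S has no eigenvalues. But (S - lambda I) is not surjective for |lambda| < 14: solving (S - lambda I) x = e_1 would require x_n proportional to (lambda/14)^(-n), which is not in l^2. So every |lambda| < 14 lies in the residual spectrum. The boundary |lambda| = 14 is in the approximate point spectrum (the spectrum is closed). Hence sigma(S) is the closed disk of radius 14.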